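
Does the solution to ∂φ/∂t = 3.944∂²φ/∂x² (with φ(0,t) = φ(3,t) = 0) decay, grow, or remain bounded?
φ → 0. Heat diffuses out through both boundaries.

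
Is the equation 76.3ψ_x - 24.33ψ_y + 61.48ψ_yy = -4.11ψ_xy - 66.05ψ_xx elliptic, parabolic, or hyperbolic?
Rewriting in standard form: 66.05ψ_xx + 4.11ψ_xy + 61.48ψ_yy + 76.3ψ_x - 24.33ψ_y = 0. Computing B² - 4AC with A = 66.05, B = 4.11, C = 61.48: discriminant = -16226.1239 (negative). Answer: elliptic.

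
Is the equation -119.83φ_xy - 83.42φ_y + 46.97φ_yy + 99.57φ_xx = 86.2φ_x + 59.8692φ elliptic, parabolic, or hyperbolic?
Rewriting in standard form: 99.57φ_xx - 119.83φ_xy + 46.97φ_yy - 86.2φ_x - 83.42φ_y - 59.8692φ = 0. Computing B² - 4AC with A = 99.57, B = -119.83, C = 46.97: discriminant = -4347.9827 (negative). Answer: elliptic.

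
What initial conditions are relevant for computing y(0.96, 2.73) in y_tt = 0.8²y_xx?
Domain of dependence: [-1.224, 3.144]. Signals travel at speed 0.8, so data within |x - 0.96| ≤ 0.8·2.73 = 2.184 can reach the point.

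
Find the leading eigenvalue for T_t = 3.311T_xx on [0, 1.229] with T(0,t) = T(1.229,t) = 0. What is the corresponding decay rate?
Eigenvalues: λₙ = 3.311n²π²/1.229².
First three modes:
  n=1: λ₁ = 3.311π²/1.229² ≈ 21.635
  n=2: λ₂ = 13.244π²/1.229² ≈ 86.54 (4× faster decay)
  n=3: λ₃ = 29.799π²/1.229² ≈ 194.714 (9× faster decay)
As t → ∞, higher modes decay exponentially faster. The n=1 mode dominates: T ~ c₁ sin(πx/1.229) e^{-λ₁t}.
Decay rate: λ₁ = 3.311π²/1.229² ≈ 21.635.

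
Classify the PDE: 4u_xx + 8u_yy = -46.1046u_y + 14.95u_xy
Rewriting in standard form: 4u_xx - 14.95u_xy + 8u_yy + 46.1046u_y = 0. A = 4, B = -14.95, C = 8. Discriminant B² - 4AC = 95.5025. Since 95.5025 > 0, hyperbolic.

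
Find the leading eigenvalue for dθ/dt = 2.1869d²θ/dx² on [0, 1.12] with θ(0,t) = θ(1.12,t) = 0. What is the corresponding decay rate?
Eigenvalues: λₙ = 2.1869n²π²/1.12².
First three modes:
  n=1: λ₁ = 2.1869π²/1.12² ≈ 17.207
  n=2: λ₂ = 8.7476π²/1.12² ≈ 68.826 (4× faster decay)
  n=3: λ₃ = 19.6821π²/1.12² ≈ 154.859 (9× faster decay)
As t → ∞, higher modes decay exponentially faster. The n=1 mode dominates: θ ~ c₁ sin(πx/1.12) e^{-λ₁t}.
Decay rate: λ₁ = 2.1869π²/1.12² ≈ 17.207.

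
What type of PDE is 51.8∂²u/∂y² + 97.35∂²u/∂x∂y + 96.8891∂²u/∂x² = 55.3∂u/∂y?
Rewriting in standard form: 96.8891∂²u/∂x² + 97.35∂²u/∂x∂y + 51.8∂²u/∂y² - 55.3∂u/∂y = 0. With A = 96.8891, B = 97.35, C = 51.8, the discriminant is -10598.39902. This is an elliptic PDE.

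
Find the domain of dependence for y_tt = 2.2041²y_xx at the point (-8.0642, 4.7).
Domain of dependence: [-18.42347, 2.29507]. Signals travel at speed 2.2041, so data within |x - -8.0642| ≤ 2.2041·4.7 = 10.35927 can reach the point.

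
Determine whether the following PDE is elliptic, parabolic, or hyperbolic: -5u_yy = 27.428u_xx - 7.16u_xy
Rewriting in standard form: -27.428u_xx + 7.16u_xy - 5u_yy = 0. Coefficients: A = -27.428, B = 7.16, C = -5. B² - 4AC = -497.2944, which is negative, so the equation is elliptic.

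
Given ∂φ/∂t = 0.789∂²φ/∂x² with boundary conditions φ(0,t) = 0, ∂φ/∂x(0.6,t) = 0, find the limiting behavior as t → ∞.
φ → 0. Heat escapes through the Dirichlet boundary.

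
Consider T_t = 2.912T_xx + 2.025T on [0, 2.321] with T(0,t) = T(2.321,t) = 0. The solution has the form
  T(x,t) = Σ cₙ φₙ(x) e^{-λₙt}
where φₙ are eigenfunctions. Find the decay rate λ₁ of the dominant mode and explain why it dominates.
Eigenvalues: λₙ = 2.912n²π²/2.321² - 2.025.
First three modes:
  n=1: λ₁ = 2.912π²/2.321² - 2.025 ≈ 3.31
  n=2: λ₂ = 11.648π²/2.321² - 2.025 ≈ 19.315
  n=3: λ₃ = 26.208π²/2.321² - 2.025 ≈ 45.991
Since 2.912π²/2.321² ≈ 5.335 > 2.025, all λₙ > 0.
The n=1 mode decays slowest → dominates as t → ∞.
Asymptotic: T ~ c₁ sin(πx/2.321) e^{-λ₁t} with decay rate λ₁ ≈ 3.31.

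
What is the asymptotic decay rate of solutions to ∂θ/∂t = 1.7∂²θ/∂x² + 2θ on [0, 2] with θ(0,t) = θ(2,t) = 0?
Eigenvalues: λₙ = 1.7n²π²/2² - 2.
First three modes:
  n=1: λ₁ = 1.7π²/2² - 2 ≈ 2.195
  n=2: λ₂ = 6.8π²/2² - 2 ≈ 14.778
  n=3: λ₃ = 15.3π²/2² - 2 ≈ 35.751
Since 1.7π²/2² ≈ 4.195 > 2, all λₙ > 0.
The n=1 mode decays slowest → dominates as t → ∞.
Asymptotic: θ ~ c₁ sin(πx/2) e^{-λ₁t} with decay rate λ₁ ≈ 2.195.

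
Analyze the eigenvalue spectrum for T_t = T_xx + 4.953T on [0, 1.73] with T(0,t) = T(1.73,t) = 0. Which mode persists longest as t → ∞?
Eigenvalues: λₙ = n²π²/1.73² - 4.953.
First three modes:
  n=1: λ₁ = π²/1.73² - 4.953 ≈ -1.655
  n=2: λ₂ = 4π²/1.73² - 4.953 ≈ 8.238
  n=3: λ₃ = 9π²/1.73² - 4.953 ≈ 24.726
Since π²/1.73² ≈ 3.298 < 4.953, λ₁ < 0.
The n=1 mode grows fastest (−λₙ is largest for n=1) → dominates.
Asymptotic: T ~ c₁ sin(πx/1.73) e^{1.655t} (exponential growth at rate −λ₁ ≈ 1.655).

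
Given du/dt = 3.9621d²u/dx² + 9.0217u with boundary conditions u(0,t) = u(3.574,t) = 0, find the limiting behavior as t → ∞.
u grows unboundedly. Reaction dominates diffusion (r=9.0217 > κπ²/L²≈3.06); solution grows exponentially.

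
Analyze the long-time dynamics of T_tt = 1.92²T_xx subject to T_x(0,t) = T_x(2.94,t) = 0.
Long-time behavior: T oscillates about a mean that drifts linearly in t (generically unbounded; no decay). There is no damping, so the nonconstant modes persist as standing waves (energy conserved, no decay). But with Neumann conditions at both ends the constant mode has eigenvalue 0: the spatial mean M(t) of T satisfies M'' = 0, so M(t) = M(0) + M'(0)·t. Unless the initial velocity has zero mean (∫T_t(x,0)dx = 0), the solution grows linearly in t (unbounded, though not exponentially); if it does have zero mean, the solution stays bounded and simply oscillates.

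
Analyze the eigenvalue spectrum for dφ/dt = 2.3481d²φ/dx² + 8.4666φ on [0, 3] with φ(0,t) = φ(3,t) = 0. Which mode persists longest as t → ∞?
Eigenvalues: λₙ = 2.3481n²π²/3² - 8.4666.
First three modes:
  n=1: λ₁ = 2.3481π²/3² - 8.4666 ≈ -5.892
  n=2: λ₂ = 9.3924π²/3² - 8.4666 ≈ 1.833
  n=3: λ₃ = 21.1329π²/3² - 8.4666 ≈ 14.708
Since 2.3481π²/3² ≈ 2.575 < 8.4666, λ₁ < 0.
The n=1 mode grows fastest (−λₙ is largest for n=1) → dominates.
Asymptotic: φ ~ c₁ sin(πx/3) e^{5.892t} (exponential growth at rate −λ₁ ≈ 5.892).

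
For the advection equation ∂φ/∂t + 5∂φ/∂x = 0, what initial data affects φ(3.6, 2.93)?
A single point: x = -11.05. The characteristic through (3.6, 2.93) is x - 5t = const, so x = 3.6 - 5·2.93 = -11.05.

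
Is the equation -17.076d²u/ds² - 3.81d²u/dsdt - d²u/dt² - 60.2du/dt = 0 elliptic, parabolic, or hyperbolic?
Computing B² - 4AC with A = -17.076, B = -3.81, C = -1: discriminant = -53.7879 (negative). Answer: elliptic.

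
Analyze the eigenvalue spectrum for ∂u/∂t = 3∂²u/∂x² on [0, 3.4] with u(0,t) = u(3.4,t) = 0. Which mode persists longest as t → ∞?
Eigenvalues: λₙ = 3n²π²/3.4².
First three modes:
  n=1: λ₁ = 3π²/3.4² ≈ 2.561
  n=2: λ₂ = 12π²/3.4² ≈ 10.245 (4× faster decay)
  n=3: λ₃ = 27π²/3.4² ≈ 23.052 (9× faster decay)
As t → ∞, higher modes decay exponentially faster. The n=1 mode dominates: u ~ c₁ sin(πx/3.4) e^{-λ₁t}.
Decay rate: λ₁ = 3π²/3.4² ≈ 2.561.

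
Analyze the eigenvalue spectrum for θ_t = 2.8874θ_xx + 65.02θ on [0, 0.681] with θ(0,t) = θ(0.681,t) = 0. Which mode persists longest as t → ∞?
Eigenvalues: λₙ = 2.8874n²π²/0.681² - 65.02.
First three modes:
  n=1: λ₁ = 2.8874π²/0.681² - 65.02 ≈ -3.571
  n=2: λ₂ = 11.5496π²/0.681² - 65.02 ≈ 180.775
  n=3: λ₃ = 25.9866π²/0.681² - 65.02 ≈ 488.018
Since 2.8874π²/0.681² ≈ 61.449 < 65.02, λ₁ < 0.
The n=1 mode grows fastest (−λₙ is largest for n=1) → dominates.
Asymptotic: θ ~ c₁ sin(πx/0.681) e^{3.571t} (exponential growth at rate −λ₁ ≈ 3.571).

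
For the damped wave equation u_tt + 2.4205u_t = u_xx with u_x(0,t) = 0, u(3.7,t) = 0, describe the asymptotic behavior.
u → 0. Damping (γ=2.4205) dissipates energy; oscillations decay exponentially.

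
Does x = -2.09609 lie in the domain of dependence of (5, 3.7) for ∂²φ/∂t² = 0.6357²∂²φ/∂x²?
No. The domain of dependence is [2.64791, 7.35209], and -2.09609 is outside this interval.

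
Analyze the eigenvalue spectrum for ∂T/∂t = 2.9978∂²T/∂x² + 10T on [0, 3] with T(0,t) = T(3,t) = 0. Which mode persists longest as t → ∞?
Eigenvalues: λₙ = 2.9978n²π²/3² - 10.
First three modes:
  n=1: λ₁ = 2.9978π²/3² - 10 ≈ -6.713
  n=2: λ₂ = 11.9912π²/3² - 10 ≈ 3.15
  n=3: λ₃ = 26.9802π²/3² - 10 ≈ 19.587
Since 2.9978π²/3² ≈ 3.287 < 10, λ₁ < 0.
The n=1 mode grows fastest (−λₙ is largest for n=1) → dominates.
Asymptotic: T ~ c₁ sin(πx/3) e^{6.713t} (exponential growth at rate −λ₁ ≈ 6.713).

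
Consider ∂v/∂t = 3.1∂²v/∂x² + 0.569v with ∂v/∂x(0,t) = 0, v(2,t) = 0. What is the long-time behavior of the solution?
As t → ∞, v → 0. Diffusion dominates reaction (r=0.569 < κπ²/(4L²)≈1.91); solution decays.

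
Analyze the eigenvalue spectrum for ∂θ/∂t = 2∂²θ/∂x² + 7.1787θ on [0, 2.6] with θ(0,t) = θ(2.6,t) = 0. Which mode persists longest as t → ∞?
Eigenvalues: λₙ = 2n²π²/2.6² - 7.1787.
First three modes:
  n=1: λ₁ = 2π²/2.6² - 7.1787 ≈ -4.259
  n=2: λ₂ = 8π²/2.6² - 7.1787 ≈ 4.501
  n=3: λ₃ = 18π²/2.6² - 7.1787 ≈ 19.101
Since 2π²/2.6² ≈ 2.92 < 7.1787, λ₁ < 0.
The n=1 mode grows fastest (−λₙ is largest for n=1) → dominates.
Asymptotic: θ ~ c₁ sin(πx/2.6) e^{4.259t} (exponential growth at rate −λ₁ ≈ 4.259).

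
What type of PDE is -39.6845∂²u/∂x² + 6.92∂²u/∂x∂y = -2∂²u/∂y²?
Rewriting in standard form: -39.6845∂²u/∂x² + 6.92∂²u/∂x∂y + 2∂²u/∂y² = 0. With A = -39.6845, B = 6.92, C = 2, the discriminant is 365.3624. This is a hyperbolic PDE.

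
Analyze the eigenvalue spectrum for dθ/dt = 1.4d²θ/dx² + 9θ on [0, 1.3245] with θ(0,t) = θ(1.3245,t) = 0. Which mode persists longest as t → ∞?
Eigenvalues: λₙ = 1.4n²π²/1.3245² - 9.
First three modes:
  n=1: λ₁ = 1.4π²/1.3245² - 9 ≈ -1.124
  n=2: λ₂ = 5.6π²/1.3245² - 9 ≈ 22.505
  n=3: λ₃ = 12.6π²/1.3245² - 9 ≈ 61.887
Since 1.4π²/1.3245² ≈ 7.876 < 9, λ₁ < 0.
The n=1 mode grows fastest (−λₙ is largest for n=1) → dominates.
Asymptotic: θ ~ c₁ sin(πx/1.3245) e^{1.124t} (exponential growth at rate −λ₁ ≈ 1.124).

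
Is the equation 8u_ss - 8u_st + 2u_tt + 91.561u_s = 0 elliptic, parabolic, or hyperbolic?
Computing B² - 4AC with A = 8, B = -8, C = 2: discriminant = 0 (zero). Answer: parabolic.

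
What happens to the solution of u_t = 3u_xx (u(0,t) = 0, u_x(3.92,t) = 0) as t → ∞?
u → 0. Heat escapes through the Dirichlet boundary.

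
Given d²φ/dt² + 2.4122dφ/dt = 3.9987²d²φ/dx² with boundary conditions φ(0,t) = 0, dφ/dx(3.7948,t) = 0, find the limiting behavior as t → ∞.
φ → 0. Damping (γ=2.4122) dissipates energy; oscillations decay exponentially.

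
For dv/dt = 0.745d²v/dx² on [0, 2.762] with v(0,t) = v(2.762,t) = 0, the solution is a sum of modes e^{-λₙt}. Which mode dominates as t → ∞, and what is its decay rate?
Eigenvalues: λₙ = 0.745n²π²/2.762².
First three modes:
  n=1: λ₁ = 0.745π²/2.762² ≈ 0.964
  n=2: λ₂ = 2.98π²/2.762² ≈ 3.855 (4× faster decay)
  n=3: λ₃ = 6.705π²/2.762² ≈ 8.675 (9× faster decay)
As t → ∞, higher modes decay exponentially faster. The n=1 mode dominates: v ~ c₁ sin(πx/2.762) e^{-λ₁t}.
Decay rate: λ₁ = 0.745π²/2.762² ≈ 0.964.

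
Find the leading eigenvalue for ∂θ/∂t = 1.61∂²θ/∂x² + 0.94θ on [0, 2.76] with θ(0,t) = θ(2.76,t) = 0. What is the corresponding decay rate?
Eigenvalues: λₙ = 1.61n²π²/2.76² - 0.94.
First three modes:
  n=1: λ₁ = 1.61π²/2.76² - 0.94 ≈ 1.146
  n=2: λ₂ = 6.44π²/2.76² - 0.94 ≈ 7.404
  n=3: λ₃ = 14.49π²/2.76² - 0.94 ≈ 17.834
Since 1.61π²/2.76² ≈ 2.086 > 0.94, all λₙ > 0.
The n=1 mode decays slowest → dominates as t → ∞.
Asymptotic: θ ~ c₁ sin(πx/2.76) e^{-λ₁t} with decay rate λ₁ ≈ 1.146.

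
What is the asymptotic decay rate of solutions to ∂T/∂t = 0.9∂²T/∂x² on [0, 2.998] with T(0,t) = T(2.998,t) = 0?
Eigenvalues: λₙ = 0.9n²π²/2.998².
First three modes:
  n=1: λ₁ = 0.9π²/2.998² ≈ 0.988
  n=2: λ₂ = 3.6π²/2.998² ≈ 3.953 (4× faster decay)
  n=3: λ₃ = 8.1π²/2.998² ≈ 8.894 (9× faster decay)
As t → ∞, higher modes decay exponentially faster. The n=1 mode dominates: T ~ c₁ sin(πx/2.998) e^{-λ₁t}.
Decay rate: λ₁ = 0.9π²/2.998² ≈ 0.988.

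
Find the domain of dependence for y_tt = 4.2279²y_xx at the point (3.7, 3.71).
Domain of dependence: [-11.985509, 19.385509]. Signals travel at speed 4.2279, so data within |x - 3.7| ≤ 4.2279·3.71 = 15.685509 can reach the point.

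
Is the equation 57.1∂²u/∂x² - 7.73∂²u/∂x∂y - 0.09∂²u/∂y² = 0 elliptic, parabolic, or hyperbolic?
Computing B² - 4AC with A = 57.1, B = -7.73, C = -0.09: discriminant = 80.3089 (positive). Answer: hyperbolic.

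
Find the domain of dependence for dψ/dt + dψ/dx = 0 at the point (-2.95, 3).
A single point: x = -5.95. The characteristic through (-2.95, 3) is x - 1t = const, so x = -2.95 - 1·3 = -5.95.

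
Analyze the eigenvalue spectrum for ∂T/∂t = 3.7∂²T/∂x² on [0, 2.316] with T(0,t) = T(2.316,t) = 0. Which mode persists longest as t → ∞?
Eigenvalues: λₙ = 3.7n²π²/2.316².
First three modes:
  n=1: λ₁ = 3.7π²/2.316² ≈ 6.808
  n=2: λ₂ = 14.8π²/2.316² ≈ 27.232 (4× faster decay)
  n=3: λ₃ = 33.3π²/2.316² ≈ 61.273 (9× faster decay)
As t → ∞, higher modes decay exponentially faster. The n=1 mode dominates: T ~ c₁ sin(πx/2.316) e^{-λ₁t}.
Decay rate: λ₁ = 3.7π²/2.316² ≈ 6.808.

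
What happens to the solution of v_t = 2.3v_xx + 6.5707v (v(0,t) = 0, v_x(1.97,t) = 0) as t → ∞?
v grows unboundedly. Reaction dominates diffusion (r=6.5707 > κπ²/(4L²)≈1.46); solution grows exponentially.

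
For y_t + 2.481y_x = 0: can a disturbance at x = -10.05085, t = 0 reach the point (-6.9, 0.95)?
No. Only data at x = -9.25695 affects (-6.9, 0.95). Advection has one-way propagation along characteristics.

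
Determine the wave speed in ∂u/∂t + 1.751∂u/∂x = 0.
Speed = 1.751. Information travels along x - 1.751t = const (rightward).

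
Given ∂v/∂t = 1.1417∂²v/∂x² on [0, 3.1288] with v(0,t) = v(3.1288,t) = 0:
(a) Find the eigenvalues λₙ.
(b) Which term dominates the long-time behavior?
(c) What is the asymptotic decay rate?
Eigenvalues: λₙ = 1.1417n²π²/3.1288².
First three modes:
  n=1: λ₁ = 1.1417π²/3.1288² ≈ 1.151
  n=2: λ₂ = 4.5668π²/3.1288² ≈ 4.604 (4× faster decay)
  n=3: λ₃ = 10.2753π²/3.1288² ≈ 10.359 (9× faster decay)
As t → ∞, higher modes decay exponentially faster. The n=1 mode dominates: v ~ c₁ sin(πx/3.1288) e^{-λ₁t}.
Decay rate: λ₁ = 1.1417π²/3.1288² ≈ 1.151.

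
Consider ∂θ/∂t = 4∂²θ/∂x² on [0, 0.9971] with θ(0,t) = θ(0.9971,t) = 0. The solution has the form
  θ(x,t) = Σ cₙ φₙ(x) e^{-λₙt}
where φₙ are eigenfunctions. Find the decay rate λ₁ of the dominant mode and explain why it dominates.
Eigenvalues: λₙ = 4n²π²/0.9971².
First three modes:
  n=1: λ₁ = 4π²/0.9971² ≈ 39.708
  n=2: λ₂ = 16π²/0.9971² ≈ 158.834 (4× faster decay)
  n=3: λ₃ = 36π²/0.9971² ≈ 357.376 (9× faster decay)
As t → ∞, higher modes decay exponentially faster. The n=1 mode dominates: θ ~ c₁ sin(πx/0.9971) e^{-λ₁t}.
Decay rate: λ₁ = 4π²/0.9971² ≈ 39.708.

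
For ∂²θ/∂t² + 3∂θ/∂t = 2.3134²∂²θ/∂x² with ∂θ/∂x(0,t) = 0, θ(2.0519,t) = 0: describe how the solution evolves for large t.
θ → 0. Damping (γ=3) dissipates energy; oscillations decay exponentially.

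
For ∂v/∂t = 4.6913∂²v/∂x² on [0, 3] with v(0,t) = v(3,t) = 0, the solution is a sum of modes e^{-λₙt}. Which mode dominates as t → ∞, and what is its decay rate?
Eigenvalues: λₙ = 4.6913n²π²/3².
First three modes:
  n=1: λ₁ = 4.6913π²/3² ≈ 5.145
  n=2: λ₂ = 18.7652π²/3² ≈ 20.578 (4× faster decay)
  n=3: λ₃ = 42.2217π²/3² ≈ 46.301 (9× faster decay)
As t → ∞, higher modes decay exponentially faster. The n=1 mode dominates: v ~ c₁ sin(πx/3) e^{-λ₁t}.
Decay rate: λ₁ = 4.6913π²/3² ≈ 5.145.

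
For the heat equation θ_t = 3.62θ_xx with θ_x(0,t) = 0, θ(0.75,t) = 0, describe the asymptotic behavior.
θ → 0. Heat escapes through the Dirichlet boundary.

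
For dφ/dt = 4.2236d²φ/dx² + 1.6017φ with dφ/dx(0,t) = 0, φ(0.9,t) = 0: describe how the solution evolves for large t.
φ → 0. Diffusion dominates reaction (r=1.6017 < κπ²/(4L²)≈12.87); solution decays.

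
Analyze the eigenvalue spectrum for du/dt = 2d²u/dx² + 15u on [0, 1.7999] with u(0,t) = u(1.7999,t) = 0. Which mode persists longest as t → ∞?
Eigenvalues: λₙ = 2n²π²/1.7999² - 15.
First three modes:
  n=1: λ₁ = 2π²/1.7999² - 15 ≈ -8.907
  n=2: λ₂ = 8π²/1.7999² - 15 ≈ 9.372
  n=3: λ₃ = 18π²/1.7999² - 15 ≈ 39.837
Since 2π²/1.7999² ≈ 6.093 < 15, λ₁ < 0.
The n=1 mode grows fastest (−λₙ is largest for n=1) → dominates.
Asymptotic: u ~ c₁ sin(πx/1.7999) e^{8.907t} (exponential growth at rate −λ₁ ≈ 8.907).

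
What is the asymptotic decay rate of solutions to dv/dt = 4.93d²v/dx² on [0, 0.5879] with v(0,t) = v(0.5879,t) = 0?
Eigenvalues: λₙ = 4.93n²π²/0.5879².
First three modes:
  n=1: λ₁ = 4.93π²/0.5879² ≈ 140.78
  n=2: λ₂ = 19.72π²/0.5879² ≈ 563.118 (4× faster decay)
  n=3: λ₃ = 44.37π²/0.5879² ≈ 1267.016 (9× faster decay)
As t → ∞, higher modes decay exponentially faster. The n=1 mode dominates: v ~ c₁ sin(πx/0.5879) e^{-λ₁t}.
Decay rate: λ₁ = 4.93π²/0.5879² ≈ 140.78.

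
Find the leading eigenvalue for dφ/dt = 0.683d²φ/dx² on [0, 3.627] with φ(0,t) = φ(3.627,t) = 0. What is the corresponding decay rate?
Eigenvalues: λₙ = 0.683n²π²/3.627².
First three modes:
  n=1: λ₁ = 0.683π²/3.627² ≈ 0.512
  n=2: λ₂ = 2.732π²/3.627² ≈ 2.05 (4× faster decay)
  n=3: λ₃ = 6.147π²/3.627² ≈ 4.612 (9× faster decay)
As t → ∞, higher modes decay exponentially faster. The n=1 mode dominates: φ ~ c₁ sin(πx/3.627) e^{-λ₁t}.
Decay rate: λ₁ = 0.683π²/3.627² ≈ 0.512.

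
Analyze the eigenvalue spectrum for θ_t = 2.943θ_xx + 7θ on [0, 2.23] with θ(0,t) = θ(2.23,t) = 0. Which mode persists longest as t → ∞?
Eigenvalues: λₙ = 2.943n²π²/2.23² - 7.
First three modes:
  n=1: λ₁ = 2.943π²/2.23² - 7 ≈ -1.159
  n=2: λ₂ = 11.772π²/2.23² - 7 ≈ 16.364
  n=3: λ₃ = 26.487π²/2.23² - 7 ≈ 45.568
Since 2.943π²/2.23² ≈ 5.841 < 7, λ₁ < 0.
The n=1 mode grows fastest (−λₙ is largest for n=1) → dominates.
Asymptotic: θ ~ c₁ sin(πx/2.23) e^{1.159t} (exponential growth at rate −λ₁ ≈ 1.159).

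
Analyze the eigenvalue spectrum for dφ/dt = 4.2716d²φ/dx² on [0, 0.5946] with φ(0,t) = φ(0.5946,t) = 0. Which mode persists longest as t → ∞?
Eigenvalues: λₙ = 4.2716n²π²/0.5946².
First three modes:
  n=1: λ₁ = 4.2716π²/0.5946² ≈ 119.245
  n=2: λ₂ = 17.0864π²/0.5946² ≈ 476.98 (4× faster decay)
  n=3: λ₃ = 38.4444π²/0.5946² ≈ 1073.206 (9× faster decay)
As t → ∞, higher modes decay exponentially faster. The n=1 mode dominates: φ ~ c₁ sin(πx/0.5946) e^{-λ₁t}.
Decay rate: λ₁ = 4.2716π²/0.5946² ≈ 119.245.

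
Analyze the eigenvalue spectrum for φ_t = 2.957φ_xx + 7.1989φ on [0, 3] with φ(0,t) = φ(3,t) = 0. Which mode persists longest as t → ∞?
Eigenvalues: λₙ = 2.957n²π²/3² - 7.1989.
First three modes:
  n=1: λ₁ = 2.957π²/3² - 7.1989 ≈ -3.956
  n=2: λ₂ = 11.828π²/3² - 7.1989 ≈ 5.772
  n=3: λ₃ = 26.613π²/3² - 7.1989 ≈ 21.986
Since 2.957π²/3² ≈ 3.243 < 7.1989, λ₁ < 0.
The n=1 mode grows fastest (−λₙ is largest for n=1) → dominates.
Asymptotic: φ ~ c₁ sin(πx/3) e^{3.956t} (exponential growth at rate −λ₁ ≈ 3.956).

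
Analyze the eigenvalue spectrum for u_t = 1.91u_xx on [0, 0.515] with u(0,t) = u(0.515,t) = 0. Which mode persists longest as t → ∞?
Eigenvalues: λₙ = 1.91n²π²/0.515².
First three modes:
  n=1: λ₁ = 1.91π²/0.515² ≈ 71.075
  n=2: λ₂ = 7.64π²/0.515² ≈ 284.301 (4× faster decay)
  n=3: λ₃ = 17.19π²/0.515² ≈ 639.678 (9× faster decay)
As t → ∞, higher modes decay exponentially faster. The n=1 mode dominates: u ~ c₁ sin(πx/0.515) e^{-λ₁t}.
Decay rate: λ₁ = 1.91π²/0.515² ≈ 71.075.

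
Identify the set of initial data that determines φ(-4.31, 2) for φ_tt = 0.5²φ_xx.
Domain of dependence: [-5.31, -3.31]. Signals travel at speed 0.5, so data within |x - -4.31| ≤ 0.5·2 = 1 can reach the point.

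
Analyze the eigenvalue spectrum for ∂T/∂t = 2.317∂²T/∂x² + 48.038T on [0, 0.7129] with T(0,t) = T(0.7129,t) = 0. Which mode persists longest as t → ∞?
Eigenvalues: λₙ = 2.317n²π²/0.7129² - 48.038.
First three modes:
  n=1: λ₁ = 2.317π²/0.7129² - 48.038 ≈ -3.043
  n=2: λ₂ = 9.268π²/0.7129² - 48.038 ≈ 131.944
  n=3: λ₃ = 20.853π²/0.7129² - 48.038 ≈ 356.921
Since 2.317π²/0.7129² ≈ 44.995 < 48.038, λ₁ < 0.
The n=1 mode grows fastest (−λₙ is largest for n=1) → dominates.
Asymptotic: T ~ c₁ sin(πx/0.7129) e^{3.043t} (exponential growth at rate −λ₁ ≈ 3.043).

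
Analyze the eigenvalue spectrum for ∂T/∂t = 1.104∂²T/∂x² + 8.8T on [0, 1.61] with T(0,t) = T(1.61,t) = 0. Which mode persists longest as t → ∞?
Eigenvalues: λₙ = 1.104n²π²/1.61² - 8.8.
First three modes:
  n=1: λ₁ = 1.104π²/1.61² - 8.8 ≈ -4.596
  n=2: λ₂ = 4.416π²/1.61² - 8.8 ≈ 8.014
  n=3: λ₃ = 9.936π²/1.61² - 8.8 ≈ 29.032
Since 1.104π²/1.61² ≈ 4.204 < 8.8, λ₁ < 0.
The n=1 mode grows fastest (−λₙ is largest for n=1) → dominates.
Asymptotic: T ~ c₁ sin(πx/1.61) e^{4.596t} (exponential growth at rate −λ₁ ≈ 4.596).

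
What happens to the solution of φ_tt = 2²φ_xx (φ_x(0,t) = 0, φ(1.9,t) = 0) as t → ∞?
φ oscillates (no decay). Energy is conserved; the solution oscillates indefinitely as standing waves.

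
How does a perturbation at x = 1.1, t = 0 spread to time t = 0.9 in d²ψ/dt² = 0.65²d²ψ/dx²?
Domain of influence: [0.515, 1.685]. Data at x = 1.1 spreads outward at speed 0.65.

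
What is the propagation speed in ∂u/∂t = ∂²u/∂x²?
Infinite. The heat equation is parabolic, not hyperbolic, so disturbances propagate instantly.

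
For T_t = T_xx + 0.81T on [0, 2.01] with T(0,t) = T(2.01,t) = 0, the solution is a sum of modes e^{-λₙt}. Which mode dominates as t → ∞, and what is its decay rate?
Eigenvalues: λₙ = n²π²/2.01² - 0.81.
First three modes:
  n=1: λ₁ = π²/2.01² - 0.81 ≈ 1.633
  n=2: λ₂ = 4π²/2.01² - 0.81 ≈ 8.962
  n=3: λ₃ = 9π²/2.01² - 0.81 ≈ 21.176
Since π²/2.01² ≈ 2.443 > 0.81, all λₙ > 0.
The n=1 mode decays slowest → dominates as t → ∞.
Asymptotic: T ~ c₁ sin(πx/2.01) e^{-λ₁t} with decay rate λ₁ ≈ 1.633.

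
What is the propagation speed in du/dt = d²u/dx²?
Infinite. The heat equation is parabolic, not hyperbolic, so disturbances propagate instantly.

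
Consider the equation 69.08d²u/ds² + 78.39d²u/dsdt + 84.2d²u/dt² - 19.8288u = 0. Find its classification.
Elliptic. (A = 69.08, B = 78.39, C = 84.2 gives B² - 4AC = -17121.1519.)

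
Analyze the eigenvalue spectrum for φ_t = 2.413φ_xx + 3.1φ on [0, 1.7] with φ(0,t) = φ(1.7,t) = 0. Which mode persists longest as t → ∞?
Eigenvalues: λₙ = 2.413n²π²/1.7² - 3.1.
First three modes:
  n=1: λ₁ = 2.413π²/1.7² - 3.1 ≈ 5.141
  n=2: λ₂ = 9.652π²/1.7² - 3.1 ≈ 29.862
  n=3: λ₃ = 21.717π²/1.7² - 3.1 ≈ 71.065
Since 2.413π²/1.7² ≈ 8.241 > 3.1, all λₙ > 0.
The n=1 mode decays slowest → dominates as t → ∞.
Asymptotic: φ ~ c₁ sin(πx/1.7) e^{-λ₁t} with decay rate λ₁ ≈ 5.141.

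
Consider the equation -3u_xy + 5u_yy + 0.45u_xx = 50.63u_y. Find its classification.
Rewriting in standard form: 0.45u_xx - 3u_xy + 5u_yy - 50.63u_y = 0. Parabolic. (A = 0.45, B = -3, C = 5 gives B² - 4AC = 0.)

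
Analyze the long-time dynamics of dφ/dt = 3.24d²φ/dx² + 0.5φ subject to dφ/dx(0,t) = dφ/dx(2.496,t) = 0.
Long-time behavior: φ grows unboundedly. With Neumann BCs the constant mode has diffusion eigenvalue 0, so any r > 0 makes it grow like e^(0.5t); solution grows exponentially.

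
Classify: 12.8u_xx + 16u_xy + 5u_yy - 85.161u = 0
Parabolic (discriminant = 0).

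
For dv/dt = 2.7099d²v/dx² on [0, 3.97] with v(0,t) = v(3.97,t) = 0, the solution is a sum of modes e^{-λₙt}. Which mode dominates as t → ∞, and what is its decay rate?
Eigenvalues: λₙ = 2.7099n²π²/3.97².
First three modes:
  n=1: λ₁ = 2.7099π²/3.97² ≈ 1.697
  n=2: λ₂ = 10.8396π²/3.97² ≈ 6.788 (4× faster decay)
  n=3: λ₃ = 24.3891π²/3.97² ≈ 15.273 (9× faster decay)
As t → ∞, higher modes decay exponentially faster. The n=1 mode dominates: v ~ c₁ sin(πx/3.97) e^{-λ₁t}.
Decay rate: λ₁ = 2.7099π²/3.97² ≈ 1.697.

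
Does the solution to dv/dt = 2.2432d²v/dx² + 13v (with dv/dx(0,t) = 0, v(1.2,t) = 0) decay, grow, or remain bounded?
v grows unboundedly. Reaction dominates diffusion (r=13 > κπ²/(4L²)≈3.84); solution grows exponentially.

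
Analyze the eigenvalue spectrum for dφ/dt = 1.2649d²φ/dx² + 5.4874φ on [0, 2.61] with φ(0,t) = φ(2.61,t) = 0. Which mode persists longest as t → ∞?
Eigenvalues: λₙ = 1.2649n²π²/2.61² - 5.4874.
First three modes:
  n=1: λ₁ = 1.2649π²/2.61² - 5.4874 ≈ -3.655
  n=2: λ₂ = 5.0596π²/2.61² - 5.4874 ≈ 1.843
  n=3: λ₃ = 11.3841π²/2.61² - 5.4874 ≈ 11.006
Since 1.2649π²/2.61² ≈ 1.833 < 5.4874, λ₁ < 0.
The n=1 mode grows fastest (−λₙ is largest for n=1) → dominates.
Asymptotic: φ ~ c₁ sin(πx/2.61) e^{3.655t} (exponential growth at rate −λ₁ ≈ 3.655).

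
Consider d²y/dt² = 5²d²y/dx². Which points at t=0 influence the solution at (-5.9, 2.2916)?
Domain of dependence: [-17.358, 5.558]. Signals travel at speed 5, so data within |x - -5.9| ≤ 5·2.2916 = 11.458 can reach the point.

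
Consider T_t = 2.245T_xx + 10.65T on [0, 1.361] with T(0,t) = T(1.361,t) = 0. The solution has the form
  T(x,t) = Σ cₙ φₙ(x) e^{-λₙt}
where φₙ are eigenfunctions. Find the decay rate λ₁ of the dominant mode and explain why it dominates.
Eigenvalues: λₙ = 2.245n²π²/1.361² - 10.65.
First three modes:
  n=1: λ₁ = 2.245π²/1.361² - 10.65 ≈ 1.312
  n=2: λ₂ = 8.98π²/1.361² - 10.65 ≈ 37.198
  n=3: λ₃ = 20.205π²/1.361² - 10.65 ≈ 97.007
Since 2.245π²/1.361² ≈ 11.962 > 10.65, all λₙ > 0.
The n=1 mode decays slowest → dominates as t → ∞.
Asymptotic: T ~ c₁ sin(πx/1.361) e^{-λ₁t} with decay rate λ₁ ≈ 1.312.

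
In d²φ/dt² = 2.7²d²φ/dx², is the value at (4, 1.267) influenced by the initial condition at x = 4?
Yes. The domain of dependence is [0.5791, 7.4209], and 4 ∈ [0.5791, 7.4209].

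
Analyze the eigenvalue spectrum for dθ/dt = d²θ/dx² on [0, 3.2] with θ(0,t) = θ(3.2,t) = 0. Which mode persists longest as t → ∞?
Eigenvalues: λₙ = n²π²/3.2².
First three modes:
  n=1: λ₁ = π²/3.2² ≈ 0.964
  n=2: λ₂ = 4π²/3.2² ≈ 3.855 (4× faster decay)
  n=3: λ₃ = 9π²/3.2² ≈ 8.674 (9× faster decay)
As t → ∞, higher modes decay exponentially faster. The n=1 mode dominates: θ ~ c₁ sin(πx/3.2) e^{-λ₁t}.
Decay rate: λ₁ = π²/3.2² ≈ 0.964.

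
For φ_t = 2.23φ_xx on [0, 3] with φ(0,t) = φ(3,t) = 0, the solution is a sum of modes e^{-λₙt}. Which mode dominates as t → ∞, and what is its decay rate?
Eigenvalues: λₙ = 2.23n²π²/3².
First three modes:
  n=1: λ₁ = 2.23π²/3² ≈ 2.445
  n=2: λ₂ = 8.92π²/3² ≈ 9.782 (4× faster decay)
  n=3: λ₃ = 20.07π²/3² ≈ 22.009 (9× faster decay)
As t → ∞, higher modes decay exponentially faster. The n=1 mode dominates: φ ~ c₁ sin(πx/3) e^{-λ₁t}.
Decay rate: λ₁ = 2.23π²/3² ≈ 2.445.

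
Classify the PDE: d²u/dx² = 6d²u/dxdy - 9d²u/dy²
Rewriting in standard form: d²u/dx² - 6d²u/dxdy + 9d²u/dy² = 0. A = 1, B = -6, C = 9. Discriminant B² - 4AC = 0. Since 0 = 0, parabolic.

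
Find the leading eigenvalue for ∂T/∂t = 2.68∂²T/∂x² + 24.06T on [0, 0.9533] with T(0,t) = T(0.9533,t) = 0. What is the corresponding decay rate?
Eigenvalues: λₙ = 2.68n²π²/0.9533² - 24.06.
First three modes:
  n=1: λ₁ = 2.68π²/0.9533² - 24.06 ≈ 5.046
  n=2: λ₂ = 10.72π²/0.9533² - 24.06 ≈ 92.362
  n=3: λ₃ = 24.12π²/0.9533² - 24.06 ≈ 237.89
Since 2.68π²/0.9533² ≈ 29.106 > 24.06, all λₙ > 0.
The n=1 mode decays slowest → dominates as t → ∞.
Asymptotic: T ~ c₁ sin(πx/0.9533) e^{-λ₁t} with decay rate λ₁ ≈ 5.046.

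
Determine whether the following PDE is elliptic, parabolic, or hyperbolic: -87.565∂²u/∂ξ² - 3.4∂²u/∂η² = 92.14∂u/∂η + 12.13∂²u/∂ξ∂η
Rewriting in standard form: -87.565∂²u/∂ξ² - 12.13∂²u/∂ξ∂η - 3.4∂²u/∂η² - 92.14∂u/∂η = 0. Coefficients: A = -87.565, B = -12.13, C = -3.4. B² - 4AC = -1043.7471, which is negative, so the equation is elliptic.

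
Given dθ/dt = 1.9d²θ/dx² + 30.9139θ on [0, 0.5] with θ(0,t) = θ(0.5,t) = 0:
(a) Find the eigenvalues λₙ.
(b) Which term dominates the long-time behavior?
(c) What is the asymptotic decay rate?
Eigenvalues: λₙ = 1.9n²π²/0.5² - 30.9139.
First three modes:
  n=1: λ₁ = 1.9π²/0.5² - 30.9139 ≈ 44.095
  n=2: λ₂ = 7.6π²/0.5² - 30.9139 ≈ 269.122
  n=3: λ₃ = 17.1π²/0.5² - 30.9139 ≈ 644.167
Since 1.9π²/0.5² ≈ 75.009 > 30.9139, all λₙ > 0.
The n=1 mode decays slowest → dominates as t → ∞.
Asymptotic: θ ~ c₁ sin(πx/0.5) e^{-λ₁t} with decay rate λ₁ ≈ 44.095.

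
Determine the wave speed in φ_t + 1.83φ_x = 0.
Speed = 1.83. Information travels along x - 1.83t = const (rightward).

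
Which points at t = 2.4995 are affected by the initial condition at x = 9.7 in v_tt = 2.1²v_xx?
Domain of influence: [4.45105, 14.94895]. Data at x = 9.7 spreads outward at speed 2.1.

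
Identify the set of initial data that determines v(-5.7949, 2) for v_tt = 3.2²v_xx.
Domain of dependence: [-12.1949, 0.6051]. Signals travel at speed 3.2, so data within |x - -5.7949| ≤ 3.2·2 = 6.4 can reach the point.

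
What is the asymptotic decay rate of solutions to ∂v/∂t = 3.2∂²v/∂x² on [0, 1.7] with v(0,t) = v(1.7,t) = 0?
Eigenvalues: λₙ = 3.2n²π²/1.7².
First three modes:
  n=1: λ₁ = 3.2π²/1.7² ≈ 10.928
  n=2: λ₂ = 12.8π²/1.7² ≈ 43.713 (4× faster decay)
  n=3: λ₃ = 28.8π²/1.7² ≈ 98.355 (9× faster decay)
As t → ∞, higher modes decay exponentially faster. The n=1 mode dominates: v ~ c₁ sin(πx/1.7) e^{-λ₁t}.
Decay rate: λ₁ = 3.2π²/1.7² ≈ 10.928.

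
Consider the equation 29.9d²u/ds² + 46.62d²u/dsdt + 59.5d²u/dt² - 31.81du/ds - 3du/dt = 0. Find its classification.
Elliptic. (A = 29.9, B = 46.62, C = 59.5 gives B² - 4AC = -4942.7756.)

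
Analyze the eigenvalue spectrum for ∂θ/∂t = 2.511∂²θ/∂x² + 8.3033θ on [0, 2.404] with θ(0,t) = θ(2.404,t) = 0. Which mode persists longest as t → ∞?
Eigenvalues: λₙ = 2.511n²π²/2.404² - 8.3033.
First three modes:
  n=1: λ₁ = 2.511π²/2.404² - 8.3033 ≈ -4.015
  n=2: λ₂ = 10.044π²/2.404² - 8.3033 ≈ 8.85
  n=3: λ₃ = 22.599π²/2.404² - 8.3033 ≈ 30.291
Since 2.511π²/2.404² ≈ 4.288 < 8.3033, λ₁ < 0.
The n=1 mode grows fastest (−λₙ is largest for n=1) → dominates.
Asymptotic: θ ~ c₁ sin(πx/2.404) e^{4.015t} (exponential growth at rate −λ₁ ≈ 4.015).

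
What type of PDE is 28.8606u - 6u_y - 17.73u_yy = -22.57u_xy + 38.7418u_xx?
Rewriting in standard form: -38.7418u_xx + 22.57u_xy - 17.73u_yy - 6u_y + 28.8606u = 0. With A = -38.7418, B = 22.57, C = -17.73, the discriminant is -2238.163556. This is an elliptic PDE.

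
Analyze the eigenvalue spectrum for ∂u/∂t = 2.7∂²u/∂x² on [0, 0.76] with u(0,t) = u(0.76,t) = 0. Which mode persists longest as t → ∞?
Eigenvalues: λₙ = 2.7n²π²/0.76².
First three modes:
  n=1: λ₁ = 2.7π²/0.76² ≈ 46.136
  n=2: λ₂ = 10.8π²/0.76² ≈ 184.542 (4× faster decay)
  n=3: λ₃ = 24.3π²/0.76² ≈ 415.221 (9× faster decay)
As t → ∞, higher modes decay exponentially faster. The n=1 mode dominates: u ~ c₁ sin(πx/0.76) e^{-λ₁t}.
Decay rate: λ₁ = 2.7π²/0.76² ≈ 46.136.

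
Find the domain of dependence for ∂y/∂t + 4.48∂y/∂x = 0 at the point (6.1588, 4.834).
A single point: x = -15.49752. The characteristic through (6.1588, 4.834) is x - 4.48t = const, so x = 6.1588 - 4.48·4.834 = -15.49752.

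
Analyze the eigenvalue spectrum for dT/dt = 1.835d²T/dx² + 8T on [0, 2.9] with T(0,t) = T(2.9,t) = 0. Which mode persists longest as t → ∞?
Eigenvalues: λₙ = 1.835n²π²/2.9² - 8.
First three modes:
  n=1: λ₁ = 1.835π²/2.9² - 8 ≈ -5.847
  n=2: λ₂ = 7.34π²/2.9² - 8 ≈ 0.614
  n=3: λ₃ = 16.515π²/2.9² - 8 ≈ 11.381
Since 1.835π²/2.9² ≈ 2.153 < 8, λ₁ < 0.
The n=1 mode grows fastest (−λₙ is largest for n=1) → dominates.
Asymptotic: T ~ c₁ sin(πx/2.9) e^{5.847t} (exponential growth at rate −λ₁ ≈ 5.847).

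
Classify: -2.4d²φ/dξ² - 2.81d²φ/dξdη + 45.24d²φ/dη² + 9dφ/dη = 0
Hyperbolic (discriminant = 442.2001).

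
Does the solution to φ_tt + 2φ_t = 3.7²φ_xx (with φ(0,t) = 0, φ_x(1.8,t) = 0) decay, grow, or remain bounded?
φ → 0. Damping (γ=2) dissipates energy; oscillations decay exponentially.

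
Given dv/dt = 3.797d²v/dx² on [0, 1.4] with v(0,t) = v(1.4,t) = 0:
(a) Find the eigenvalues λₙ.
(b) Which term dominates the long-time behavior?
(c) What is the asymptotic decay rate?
Eigenvalues: λₙ = 3.797n²π²/1.4².
First three modes:
  n=1: λ₁ = 3.797π²/1.4² ≈ 19.12
  n=2: λ₂ = 15.188π²/1.4² ≈ 76.479 (4× faster decay)
  n=3: λ₃ = 34.173π²/1.4² ≈ 172.079 (9× faster decay)
As t → ∞, higher modes decay exponentially faster. The n=1 mode dominates: v ~ c₁ sin(πx/1.4) e^{-λ₁t}.
Decay rate: λ₁ = 3.797π²/1.4² ≈ 19.12.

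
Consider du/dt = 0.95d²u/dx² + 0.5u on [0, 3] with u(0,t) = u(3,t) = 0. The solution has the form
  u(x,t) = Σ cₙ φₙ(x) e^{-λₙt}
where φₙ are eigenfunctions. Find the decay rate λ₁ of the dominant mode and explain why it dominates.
Eigenvalues: λₙ = 0.95n²π²/3² - 0.5.
First three modes:
  n=1: λ₁ = 0.95π²/3² - 0.5 ≈ 0.542
  n=2: λ₂ = 3.8π²/3² - 0.5 ≈ 3.667
  n=3: λ₃ = 8.55π²/3² - 0.5 ≈ 8.876
Since 0.95π²/3² ≈ 1.042 > 0.5, all λₙ > 0.
The n=1 mode decays slowest → dominates as t → ∞.
Asymptotic: u ~ c₁ sin(πx/3) e^{-λ₁t} with decay rate λ₁ ≈ 0.542.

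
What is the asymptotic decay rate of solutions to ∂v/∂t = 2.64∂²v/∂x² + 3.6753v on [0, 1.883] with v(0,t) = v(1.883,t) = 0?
Eigenvalues: λₙ = 2.64n²π²/1.883² - 3.6753.
First three modes:
  n=1: λ₁ = 2.64π²/1.883² - 3.6753 ≈ 3.673
  n=2: λ₂ = 10.56π²/1.883² - 3.6753 ≈ 25.719
  n=3: λ₃ = 23.76π²/1.883² - 3.6753 ≈ 62.462
Since 2.64π²/1.883² ≈ 7.349 > 3.6753, all λₙ > 0.
The n=1 mode decays slowest → dominates as t → ∞.
Asymptotic: v ~ c₁ sin(πx/1.883) e^{-λ₁t} with decay rate λ₁ ≈ 3.673.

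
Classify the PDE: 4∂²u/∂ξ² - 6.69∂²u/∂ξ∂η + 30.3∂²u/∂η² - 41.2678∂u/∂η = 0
A = 4, B = -6.69, C = 30.3. Discriminant B² - 4AC = -440.0439. Since -440.0439 < 0, elliptic.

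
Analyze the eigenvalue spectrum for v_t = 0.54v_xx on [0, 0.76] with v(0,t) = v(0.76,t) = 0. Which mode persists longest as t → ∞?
Eigenvalues: λₙ = 0.54n²π²/0.76².
First three modes:
  n=1: λ₁ = 0.54π²/0.76² ≈ 9.227
  n=2: λ₂ = 2.16π²/0.76² ≈ 36.908 (4× faster decay)
  n=3: λ₃ = 4.86π²/0.76² ≈ 83.044 (9× faster decay)
As t → ∞, higher modes decay exponentially faster. The n=1 mode dominates: v ~ c₁ sin(πx/0.76) e^{-λ₁t}.
Decay rate: λ₁ = 0.54π²/0.76² ≈ 9.227.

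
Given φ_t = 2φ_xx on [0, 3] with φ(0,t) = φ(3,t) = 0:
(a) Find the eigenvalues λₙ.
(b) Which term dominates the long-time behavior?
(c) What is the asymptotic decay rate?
Eigenvalues: λₙ = 2n²π²/3².
First three modes:
  n=1: λ₁ = 2π²/3² ≈ 2.193
  n=2: λ₂ = 8π²/3² ≈ 8.773 (4× faster decay)
  n=3: λ₃ = 18π²/3² ≈ 19.739 (9× faster decay)
As t → ∞, higher modes decay exponentially faster. The n=1 mode dominates: φ ~ c₁ sin(πx/3) e^{-λ₁t}.
Decay rate: λ₁ = 2π²/3² ≈ 2.193.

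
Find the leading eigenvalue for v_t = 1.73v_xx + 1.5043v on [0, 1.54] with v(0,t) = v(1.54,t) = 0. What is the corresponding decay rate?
Eigenvalues: λₙ = 1.73n²π²/1.54² - 1.5043.
First three modes:
  n=1: λ₁ = 1.73π²/1.54² - 1.5043 ≈ 5.695
  n=2: λ₂ = 6.92π²/1.54² - 1.5043 ≈ 27.294
  n=3: λ₃ = 15.57π²/1.54² - 1.5043 ≈ 63.292
Since 1.73π²/1.54² ≈ 7.2 > 1.5043, all λₙ > 0.
The n=1 mode decays slowest → dominates as t → ∞.
Asymptotic: v ~ c₁ sin(πx/1.54) e^{-λ₁t} with decay rate λ₁ ≈ 5.695.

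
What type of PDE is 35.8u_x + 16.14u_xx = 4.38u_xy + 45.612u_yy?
Rewriting in standard form: 16.14u_xx - 4.38u_xy - 45.612u_yy + 35.8u_x = 0. With A = 16.14, B = -4.38, C = -45.612, the discriminant is 2963.89512. This is a hyperbolic PDE.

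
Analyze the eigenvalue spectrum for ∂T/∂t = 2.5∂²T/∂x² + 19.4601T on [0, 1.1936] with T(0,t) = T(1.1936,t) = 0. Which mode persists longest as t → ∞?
Eigenvalues: λₙ = 2.5n²π²/1.1936² - 19.4601.
First three modes:
  n=1: λ₁ = 2.5π²/1.1936² - 19.4601 ≈ -2.141
  n=2: λ₂ = 10π²/1.1936² - 19.4601 ≈ 49.816
  n=3: λ₃ = 22.5π²/1.1936² - 19.4601 ≈ 136.411
Since 2.5π²/1.1936² ≈ 17.319 < 19.4601, λ₁ < 0.
The n=1 mode grows fastest (−λₙ is largest for n=1) → dominates.
Asymptotic: T ~ c₁ sin(πx/1.1936) e^{2.141t} (exponential growth at rate −λ₁ ≈ 2.141).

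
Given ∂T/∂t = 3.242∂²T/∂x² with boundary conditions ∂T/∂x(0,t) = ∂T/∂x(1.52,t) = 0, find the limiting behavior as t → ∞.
T → constant (steady state). Heat is conserved (no flux at boundaries); solution approaches the spatial average.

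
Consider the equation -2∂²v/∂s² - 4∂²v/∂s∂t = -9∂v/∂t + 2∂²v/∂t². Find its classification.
Rewriting in standard form: -2∂²v/∂s² - 4∂²v/∂s∂t - 2∂²v/∂t² + 9∂v/∂t = 0. Parabolic. (A = -2, B = -4, C = -2 gives B² - 4AC = 0.)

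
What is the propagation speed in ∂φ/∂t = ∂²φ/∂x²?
Infinite. The heat equation is parabolic, not hyperbolic, so disturbances propagate instantly.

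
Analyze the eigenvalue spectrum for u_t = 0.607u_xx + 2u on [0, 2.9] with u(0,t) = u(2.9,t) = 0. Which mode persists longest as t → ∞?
Eigenvalues: λₙ = 0.607n²π²/2.9² - 2.
First three modes:
  n=1: λ₁ = 0.607π²/2.9² - 2 ≈ -1.288
  n=2: λ₂ = 2.428π²/2.9² - 2 ≈ 0.849
  n=3: λ₃ = 5.463π²/2.9² - 2 ≈ 4.411
Since 0.607π²/2.9² ≈ 0.712 < 2, λ₁ < 0.
The n=1 mode grows fastest (−λₙ is largest for n=1) → dominates.
Asymptotic: u ~ c₁ sin(πx/2.9) e^{1.288t} (exponential growth at rate −λ₁ ≈ 1.288).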